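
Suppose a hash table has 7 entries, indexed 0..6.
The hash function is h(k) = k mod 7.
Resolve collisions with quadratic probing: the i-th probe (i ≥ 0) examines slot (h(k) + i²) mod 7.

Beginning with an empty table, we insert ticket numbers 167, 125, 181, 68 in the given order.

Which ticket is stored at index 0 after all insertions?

125

167 hashes to 6; slot 6 is free => place at 6.
125 hashes to 6; 6 taken => place at 0.
181 hashes to 6; 6,0 taken => place at 3.
68 hashes to 5; slot 5 is free => place at 5.
Table: [125, _, _, 181, _, 68, 167]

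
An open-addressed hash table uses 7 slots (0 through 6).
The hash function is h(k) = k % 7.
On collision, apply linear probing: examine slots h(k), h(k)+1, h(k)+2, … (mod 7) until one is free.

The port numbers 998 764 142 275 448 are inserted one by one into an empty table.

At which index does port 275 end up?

3

998: h=4 => slot 4
764: h=1 => slot 1
142: h=2 => slot 2
275: h=2, probe 2,3 => slot 3
448: h=0 => slot 0
Table: [448, 764, 142, 275, 998, ∅, ∅]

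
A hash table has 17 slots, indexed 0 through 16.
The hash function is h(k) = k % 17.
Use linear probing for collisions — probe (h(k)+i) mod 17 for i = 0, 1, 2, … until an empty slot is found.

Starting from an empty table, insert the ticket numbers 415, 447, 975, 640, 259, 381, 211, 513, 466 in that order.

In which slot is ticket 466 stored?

10

Insert 415: h=7, slot 7 empty => index 7.
Insert 447: h=5, slot 5 empty => index 5.
Insert 975: h=6, slot 6 empty => index 6.
Insert 640: h=11, slot 11 empty => index 11.
Insert 259: h=4, slot 4 empty => index 4.
Insert 381: h=7, slot 7 occupied => index 8.
Insert 211: h=7, slots 7,8 occupied => index 9.
Insert 513: h=3, slot 3 empty => index 3.
Insert 466: h=7, slots 7,8,9 occupied => index 10.
Table: [_, _, _, 513, 259, 447, 975, 415, 381, 211, 466, 640, _, _, _, _, _]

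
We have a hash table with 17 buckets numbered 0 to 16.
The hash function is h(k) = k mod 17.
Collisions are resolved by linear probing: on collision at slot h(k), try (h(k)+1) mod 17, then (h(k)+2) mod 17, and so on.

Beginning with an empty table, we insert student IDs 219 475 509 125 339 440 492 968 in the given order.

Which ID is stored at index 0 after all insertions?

Insert 219: h=15, slot 15 empty => index 15.
Insert 475: h=16, slot 16 empty => index 16.
Insert 509: h=16, slot 16 occupied => index 0.
Insert 125: h=6, slot 6 empty => index 6.
Insert 339: h=16, slots 16,0 occupied => index 1.
Insert 440: h=15, slots 15,16,0,1 occupied => index 2.
Insert 492: h=16, slots 16,0,1,2 occupied => index 3.
Insert 968: h=16, slots 16,0,1,2,3 occupied => index 4.
Table: [509, 339, 440, 492, 968, ., 125, ., ., ., ., ., ., ., ., 219, 475]

509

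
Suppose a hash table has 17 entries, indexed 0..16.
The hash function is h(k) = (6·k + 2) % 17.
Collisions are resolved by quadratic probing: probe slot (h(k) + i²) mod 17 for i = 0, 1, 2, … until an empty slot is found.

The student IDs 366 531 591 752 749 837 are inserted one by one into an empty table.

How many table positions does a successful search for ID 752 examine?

366: h=5 → slot 5
531: h=9 → slot 9
591: h=12 → slot 12
752: h=9, probe 9,10 → slot 10
749: h=8 → slot 8
837: h=9, probe 9,10,13 → slot 13
Table: [-, -, -, -, -, 366, -, -, 749, 531, 752, -, 591, 837, -, -, -]
Lookup 752: h=9, probe 9,10 → found at 10.

2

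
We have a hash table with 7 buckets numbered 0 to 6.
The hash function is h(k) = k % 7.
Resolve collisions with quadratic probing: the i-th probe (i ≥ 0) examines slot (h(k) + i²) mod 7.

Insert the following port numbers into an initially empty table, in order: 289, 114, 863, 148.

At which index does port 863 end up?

6

Insert 289: h=2, slot 2 empty → index 2.
Insert 114: h=2, slot 2 occupied → index 3.
Insert 863: h=2, slots 2,3 occupied → index 6.
Insert 148: h=1, slot 1 empty → index 1.
Table: [—, 148, 289, 114, —, —, 863]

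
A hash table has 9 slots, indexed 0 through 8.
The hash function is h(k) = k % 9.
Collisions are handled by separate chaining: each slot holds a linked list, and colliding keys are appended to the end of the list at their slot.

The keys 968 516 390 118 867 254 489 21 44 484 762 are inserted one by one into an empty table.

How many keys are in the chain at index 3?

Insert 968: h=5, bucket 5 empty → new chain.
Insert 516: h=3, bucket 3 empty → new chain.
Insert 390: h=3, bucket 3 nonempty → append to chain.
Insert 118: h=1, bucket 1 empty → new chain.
Insert 867: h=3, bucket 3 nonempty → append to chain.
Insert 254: h=2, bucket 2 empty → new chain.
Insert 489: h=3, bucket 3 nonempty → append to chain.
Insert 21: h=3, bucket 3 nonempty → append to chain.
Insert 44: h=8, bucket 8 empty → new chain.
Insert 484: h=7, bucket 7 empty → new chain.
Insert 762: h=6, bucket 6 empty → new chain.
Final buckets:
0: —
1: 118
2: 254
3: 516 -> 390 -> 867 -> 489 -> 21
4: —
5: 968
6: 762
7: 484
8: 44

5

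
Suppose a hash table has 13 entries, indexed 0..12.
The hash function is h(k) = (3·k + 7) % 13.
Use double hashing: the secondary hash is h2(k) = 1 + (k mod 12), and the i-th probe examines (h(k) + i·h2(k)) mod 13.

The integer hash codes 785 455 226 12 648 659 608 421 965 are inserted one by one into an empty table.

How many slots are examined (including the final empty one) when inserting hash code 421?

785 hashes to 9; slot 9 is free → place at 9.
455 hashes to 7; slot 7 is free → place at 7.
226 hashes to 9, h2=11; 9,7 taken → place at 5.
12 hashes to 4; slot 4 is free → place at 4.
648 hashes to 1; slot 1 is free → place at 1.
659 hashes to 8; slot 8 is free → place at 8.
608 hashes to 11; slot 11 is free → place at 11.
421 hashes to 9, h2=2; 9,11 taken → place at 0.
965 hashes to 3; slot 3 is free → place at 3.
Table: [421, 648, ∅, 965, 12, 226, ∅, 455, 659, 785, ∅, 608, ∅]

3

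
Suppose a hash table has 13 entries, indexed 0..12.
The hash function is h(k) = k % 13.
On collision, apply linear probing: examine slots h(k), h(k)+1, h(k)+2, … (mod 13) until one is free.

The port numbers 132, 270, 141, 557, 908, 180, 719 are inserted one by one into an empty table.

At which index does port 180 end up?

132 hashes to 2; slot 2 is free → place at 2.
270 hashes to 10; slot 10 is free → place at 10.
141 hashes to 11; slot 11 is free → place at 11.
557 hashes to 11; 11 taken → place at 12.
908 hashes to 11; 11,12 taken → place at 0.
180 hashes to 11; 11,12,0 taken → place at 1.
719 hashes to 4; slot 4 is free → place at 4.
Table: [908, 180, 132, —, 719, —, —, —, —, —, 270, 141, 557]

1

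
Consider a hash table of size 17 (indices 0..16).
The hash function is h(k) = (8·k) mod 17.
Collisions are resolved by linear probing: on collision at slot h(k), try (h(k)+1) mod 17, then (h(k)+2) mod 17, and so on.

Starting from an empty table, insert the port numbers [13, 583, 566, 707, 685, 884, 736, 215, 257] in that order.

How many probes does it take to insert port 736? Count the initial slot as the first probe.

13 hashes to 2; slot 2 is free → place at 2.
583 hashes to 6; slot 6 is free → place at 6.
566 hashes to 6; 6 taken → place at 7.
707 hashes to 12; slot 12 is free → place at 12.
685 hashes to 6; 6,7 taken → place at 8.
884 hashes to 0; slot 0 is free → place at 0.
736 hashes to 6; 6,7,8 taken → place at 9.
215 hashes to 3; slot 3 is free → place at 3.
257 hashes to 16; slot 16 is free → place at 16.
Table: [884, _, 13, 215, _, _, 583, 566, 685, 736, _, _, 707, _, _, _, 257]

4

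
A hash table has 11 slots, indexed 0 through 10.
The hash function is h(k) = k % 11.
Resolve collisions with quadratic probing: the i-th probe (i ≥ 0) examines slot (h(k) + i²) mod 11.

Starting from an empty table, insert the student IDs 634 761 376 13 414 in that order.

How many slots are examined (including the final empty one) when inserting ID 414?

634: h=7 -> slot 7
761: h=2 -> slot 2
376: h=2, probe 2,3 -> slot 3
13: h=2, probe 2,3,6 -> slot 6
414: h=7, probe 7,8 -> slot 8
Table: [—, —, 761, 376, —, —, 13, 634, 414, —, —]

2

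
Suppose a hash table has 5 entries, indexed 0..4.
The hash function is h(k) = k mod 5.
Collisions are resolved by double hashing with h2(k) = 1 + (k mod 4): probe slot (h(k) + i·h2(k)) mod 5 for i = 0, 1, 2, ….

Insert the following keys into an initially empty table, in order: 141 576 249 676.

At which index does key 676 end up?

Insert 141: h=1, slot 1 empty => index 1.
Insert 576: h=1, h2=1, slot 1 occupied => index 2.
Insert 249: h=4, slot 4 empty => index 4.
Insert 676: h=1, h2=1, slots 1,2 occupied => index 3.
Table: [—, 141, 576, 676, 249]

3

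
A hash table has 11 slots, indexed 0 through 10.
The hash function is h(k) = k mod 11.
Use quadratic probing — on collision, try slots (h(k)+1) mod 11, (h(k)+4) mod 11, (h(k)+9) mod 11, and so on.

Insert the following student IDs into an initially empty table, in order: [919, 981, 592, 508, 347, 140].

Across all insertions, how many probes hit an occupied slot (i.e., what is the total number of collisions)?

2

Insert 919: h=6, slot 6 empty → index 6.
Insert 981: h=2, slot 2 empty → index 2.
Insert 592: h=9, slot 9 empty → index 9.
Insert 508: h=2, slot 2 occupied → index 3.
Insert 347: h=6, slot 6 occupied → index 7.
Insert 140: h=8, slot 8 empty → index 8.
Table: [_, _, 981, 508, _, _, 919, 347, 140, 592, _]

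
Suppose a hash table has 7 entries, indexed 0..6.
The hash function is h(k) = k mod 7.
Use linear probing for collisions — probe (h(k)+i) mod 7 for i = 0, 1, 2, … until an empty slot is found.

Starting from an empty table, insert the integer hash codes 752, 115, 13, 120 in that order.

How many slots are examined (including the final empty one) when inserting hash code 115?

752 hashes to 3; slot 3 is free => place at 3.
115 hashes to 3; 3 taken => place at 4.
13 hashes to 6; slot 6 is free => place at 6.
120 hashes to 1; slot 1 is free => place at 1.
Table: [-, 120, -, 752, 115, -, 13]

2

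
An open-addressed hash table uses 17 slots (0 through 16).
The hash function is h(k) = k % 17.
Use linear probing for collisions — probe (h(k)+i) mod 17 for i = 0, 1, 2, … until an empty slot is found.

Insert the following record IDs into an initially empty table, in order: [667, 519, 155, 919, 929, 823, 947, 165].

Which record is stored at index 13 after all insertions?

667 hashes to 4; slot 4 is free -> place at 4.
519 hashes to 9; slot 9 is free -> place at 9.
155 hashes to 2; slot 2 is free -> place at 2.
919 hashes to 1; slot 1 is free -> place at 1.
929 hashes to 11; slot 11 is free -> place at 11.
823 hashes to 7; slot 7 is free -> place at 7.
947 hashes to 12; slot 12 is free -> place at 12.
165 hashes to 12; 12 taken -> place at 13.
Table: [-, 919, 155, -, 667, -, -, 823, -, 519, -, 929, 947, 165, -, -, -]

165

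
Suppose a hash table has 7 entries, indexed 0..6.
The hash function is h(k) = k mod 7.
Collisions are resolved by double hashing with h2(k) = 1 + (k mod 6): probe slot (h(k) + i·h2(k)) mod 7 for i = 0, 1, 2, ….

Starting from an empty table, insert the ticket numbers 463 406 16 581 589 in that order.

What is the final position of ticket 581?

463 hashes to 1; slot 1 is free → place at 1.
406 hashes to 0; slot 0 is free → place at 0.
16 hashes to 2; slot 2 is free → place at 2.
581 hashes to 0, h2=6; 0 taken → place at 6.
589 hashes to 1, h2=2; 1 taken → place at 3.
Table: [406, 463, 16, 589, ., ., 581]

6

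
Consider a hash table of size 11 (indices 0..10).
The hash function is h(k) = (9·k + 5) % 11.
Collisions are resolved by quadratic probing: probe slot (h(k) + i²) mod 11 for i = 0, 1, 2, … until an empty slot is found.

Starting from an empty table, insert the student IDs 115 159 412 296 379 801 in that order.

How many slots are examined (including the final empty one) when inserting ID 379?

115 hashes to 6; slot 6 is free → place at 6.
159 hashes to 6; 6 taken → place at 7.
412 hashes to 6; 6,7 taken → place at 10.
296 hashes to 7; 7 taken → place at 8.
379 hashes to 6; 6,7,10 taken → place at 4.
801 hashes to 9; slot 9 is free → place at 9.
Table: [-, -, -, -, 379, -, 115, 159, 296, 801, 412]

4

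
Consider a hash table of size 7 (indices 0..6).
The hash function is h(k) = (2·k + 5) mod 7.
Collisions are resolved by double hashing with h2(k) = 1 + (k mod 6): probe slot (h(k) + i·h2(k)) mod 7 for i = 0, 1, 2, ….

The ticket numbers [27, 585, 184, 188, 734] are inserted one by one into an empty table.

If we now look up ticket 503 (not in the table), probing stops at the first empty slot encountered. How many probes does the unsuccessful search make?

4

27: h=3 => slot 3
585: h=6 => slot 6
184: h=2 => slot 2
188: h=3, h2=3, probe 3,6,2,5 => slot 5
734: h=3, h2=3, probe 3,6,2,5,1 => slot 1
Table: [., 734, 184, 27, ., 188, 585]
Lookup 503: h=3, h2=6, probe 3,2,1,0 → slot 0 empty, not found.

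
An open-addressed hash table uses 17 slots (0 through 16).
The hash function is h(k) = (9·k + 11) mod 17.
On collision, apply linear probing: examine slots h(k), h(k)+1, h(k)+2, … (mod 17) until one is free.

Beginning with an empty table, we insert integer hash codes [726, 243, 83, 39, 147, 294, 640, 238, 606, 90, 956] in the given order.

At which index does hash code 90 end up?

Insert 726: h=0, slot 0 empty -> index 0.
Insert 243: h=5, slot 5 empty -> index 5.
Insert 83: h=10, slot 10 empty -> index 10.
Insert 39: h=5, slot 5 occupied -> index 6.
Insert 147: h=8, slot 8 empty -> index 8.
Insert 294: h=5, slots 5,6 occupied -> index 7.
Insert 640: h=8, slot 8 occupied -> index 9.
Insert 238: h=11, slot 11 empty -> index 11.
Insert 606: h=8, slots 8,9,10,11 occupied -> index 12.
Insert 90: h=5, slots 5,6,7,8,9,10,11,12 occupied -> index 13.
Insert 956: h=13, slot 13 occupied -> index 14.
Table: [726, ., ., ., ., 243, 39, 294, 147, 640, 83, 238, 606, 90, 956, ., .]

13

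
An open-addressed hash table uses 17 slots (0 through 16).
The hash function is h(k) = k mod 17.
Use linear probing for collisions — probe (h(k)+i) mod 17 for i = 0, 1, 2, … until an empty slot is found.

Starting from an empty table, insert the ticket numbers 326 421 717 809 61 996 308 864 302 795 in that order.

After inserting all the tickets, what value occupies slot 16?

326: h=3 => slot 3
421: h=13 => slot 13
717: h=3, probe 3,4 => slot 4
809: h=10 => slot 10
61: h=10, probe 10,11 => slot 11
996: h=10, probe 10,11,12 => slot 12
308: h=2 => slot 2
864: h=14 => slot 14
302: h=13, probe 13,14,15 => slot 15
795: h=13, probe 13,14,15,16 => slot 16
Table: [—, —, 308, 326, 717, —, —, —, —, —, 809, 61, 996, 421, 864, 302, 795]

795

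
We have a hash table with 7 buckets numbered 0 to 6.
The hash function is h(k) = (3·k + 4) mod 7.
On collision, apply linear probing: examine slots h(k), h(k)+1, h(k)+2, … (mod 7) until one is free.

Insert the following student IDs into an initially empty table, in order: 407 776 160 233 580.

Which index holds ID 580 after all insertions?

407: h=0 -> slot 0
776: h=1 -> slot 1
160: h=1, probe 1,2 -> slot 2
233: h=3 -> slot 3
580: h=1, probe 1,2,3,4 -> slot 4
Table: [407, 776, 160, 233, 580, ., .]

4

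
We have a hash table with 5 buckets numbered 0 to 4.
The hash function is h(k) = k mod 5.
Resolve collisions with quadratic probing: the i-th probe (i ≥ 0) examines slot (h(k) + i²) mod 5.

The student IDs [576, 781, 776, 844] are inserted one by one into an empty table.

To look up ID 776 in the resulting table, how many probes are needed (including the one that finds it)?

3

576 hashes to 1; slot 1 is free → place at 1.
781 hashes to 1; 1 taken → place at 2.
776 hashes to 1; 1,2 taken → place at 0.
844 hashes to 4; slot 4 is free → place at 4.
Table: [776, 576, 781, ., 844]
Lookup 776: h=1, probe 1,2,0 → found at 0.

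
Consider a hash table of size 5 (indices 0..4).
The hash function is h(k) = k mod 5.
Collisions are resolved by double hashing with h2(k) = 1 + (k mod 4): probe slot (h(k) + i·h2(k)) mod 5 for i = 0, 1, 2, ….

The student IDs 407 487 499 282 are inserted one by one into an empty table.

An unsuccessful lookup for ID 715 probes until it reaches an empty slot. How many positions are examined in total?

3

407 hashes to 2; slot 2 is free → place at 2.
487 hashes to 2, h2=4; 2 taken → place at 1.
499 hashes to 4; slot 4 is free → place at 4.
282 hashes to 2, h2=3; 2 taken → place at 0.
Table: [282, 487, 407, _, 499]
Lookup 715: h=0, h2=4, probe 0,4,3 → slot 3 empty, not found.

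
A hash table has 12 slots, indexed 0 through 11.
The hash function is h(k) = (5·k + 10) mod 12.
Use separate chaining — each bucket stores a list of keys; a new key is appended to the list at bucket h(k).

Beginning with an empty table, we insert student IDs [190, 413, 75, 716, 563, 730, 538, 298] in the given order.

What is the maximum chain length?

4

190 → bucket 0
413 → bucket 11
75 → bucket 1
716 → bucket 2
563 → bucket 5
730 → bucket 0 (collision)
538 → bucket 0 (collision)
298 → bucket 0 (collision)
Final buckets:
0: 190 -> 730 -> 538 -> 298
1: 75
2: 716
3: —
4: —
5: 563
6: —
7: —
8: —
9: —
10: —
11: 413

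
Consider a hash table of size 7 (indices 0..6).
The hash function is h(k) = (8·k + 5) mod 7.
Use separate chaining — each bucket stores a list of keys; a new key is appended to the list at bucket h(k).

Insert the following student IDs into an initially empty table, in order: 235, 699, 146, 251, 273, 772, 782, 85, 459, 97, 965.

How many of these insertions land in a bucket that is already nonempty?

235 -> bucket 2
699 -> bucket 4
146 -> bucket 4 (collision)
251 -> bucket 4 (collision)
273 -> bucket 5
772 -> bucket 0
782 -> bucket 3
85 -> bucket 6
459 -> bucket 2 (collision)
97 -> bucket 4 (collision)
965 -> bucket 4 (collision)
Final buckets:
0: 772
1: —
2: 235 -> 459
3: 782
4: 699 -> 146 -> 251 -> 97 -> 965
5: 273
6: 85

5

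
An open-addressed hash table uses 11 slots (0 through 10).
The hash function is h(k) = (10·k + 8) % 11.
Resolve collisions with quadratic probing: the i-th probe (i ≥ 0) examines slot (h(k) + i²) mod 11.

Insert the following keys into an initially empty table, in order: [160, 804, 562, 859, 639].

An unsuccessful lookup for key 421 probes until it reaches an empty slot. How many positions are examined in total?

2

Insert 160: h=2, slot 2 empty -> index 2.
Insert 804: h=7, slot 7 empty -> index 7.
Insert 562: h=7, slot 7 occupied -> index 8.
Insert 859: h=7, slots 7,8 occupied -> index 0.
Insert 639: h=7, slots 7,8,0 occupied -> index 5.
Table: [859, ∅, 160, ∅, ∅, 639, ∅, 804, 562, ∅, ∅]
Lookup 421: h=5, probe 5,6 → slot 6 empty, not found.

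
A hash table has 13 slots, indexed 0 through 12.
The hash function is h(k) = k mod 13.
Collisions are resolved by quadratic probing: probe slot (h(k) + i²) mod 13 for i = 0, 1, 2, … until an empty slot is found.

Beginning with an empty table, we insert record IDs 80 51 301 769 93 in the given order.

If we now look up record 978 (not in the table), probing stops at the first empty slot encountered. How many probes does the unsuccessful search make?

2

80: h=2 => slot 2
51: h=12 => slot 12
301: h=2, probe 2,3 => slot 3
769: h=2, probe 2,3,6 => slot 6
93: h=2, probe 2,3,6,11 => slot 11
Table: [—, —, 80, 301, —, —, 769, —, —, —, —, 93, 51]
Lookup 978: h=3, probe 3,4 → slot 4 empty, not found.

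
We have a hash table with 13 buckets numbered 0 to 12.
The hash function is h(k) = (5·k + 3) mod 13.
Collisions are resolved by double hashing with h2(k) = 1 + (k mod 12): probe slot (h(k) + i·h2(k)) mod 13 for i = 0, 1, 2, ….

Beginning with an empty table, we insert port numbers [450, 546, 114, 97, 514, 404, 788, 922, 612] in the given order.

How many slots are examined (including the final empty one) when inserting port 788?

2

Insert 450: h=4, slot 4 empty → index 4.
Insert 546: h=3, slot 3 empty → index 3.
Insert 114: h=1, slot 1 empty → index 1.
Insert 97: h=7, slot 7 empty → index 7.
Insert 514: h=12, slot 12 empty → index 12.
Insert 404: h=8, slot 8 empty → index 8.
Insert 788: h=4, h2=9, slot 4 occupied → index 0.
Insert 922: h=11, slot 11 empty → index 11.
Insert 612: h=8, h2=1, slot 8 occupied → index 9.
Table: [788, 114, ., 546, 450, ., ., 97, 404, 612, ., 922, 514]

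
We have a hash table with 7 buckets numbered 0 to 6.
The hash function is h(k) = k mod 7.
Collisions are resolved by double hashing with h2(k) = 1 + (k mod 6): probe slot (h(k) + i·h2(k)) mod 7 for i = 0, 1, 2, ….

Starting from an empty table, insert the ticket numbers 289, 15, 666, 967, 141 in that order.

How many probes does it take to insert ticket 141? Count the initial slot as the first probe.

Insert 289: h=2, slot 2 empty -> index 2.
Insert 15: h=1, slot 1 empty -> index 1.
Insert 666: h=1, h2=1, slots 1,2 occupied -> index 3.
Insert 967: h=1, h2=2, slots 1,3 occupied -> index 5.
Insert 141: h=1, h2=4, slots 1,5,2 occupied -> index 6.
Table: [—, 15, 289, 666, —, 967, 141]

4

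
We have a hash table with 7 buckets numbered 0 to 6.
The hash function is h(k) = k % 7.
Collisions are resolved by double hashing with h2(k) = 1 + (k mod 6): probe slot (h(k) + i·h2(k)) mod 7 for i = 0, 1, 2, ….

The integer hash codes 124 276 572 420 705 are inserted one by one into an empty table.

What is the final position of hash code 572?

1

124: h=5 -> slot 5
276: h=3 -> slot 3
572: h=5, h2=3, probe 5,1 -> slot 1
420: h=0 -> slot 0
705: h=5, h2=4, probe 5,2 -> slot 2
Table: [420, 572, 705, 276, ., 124, .]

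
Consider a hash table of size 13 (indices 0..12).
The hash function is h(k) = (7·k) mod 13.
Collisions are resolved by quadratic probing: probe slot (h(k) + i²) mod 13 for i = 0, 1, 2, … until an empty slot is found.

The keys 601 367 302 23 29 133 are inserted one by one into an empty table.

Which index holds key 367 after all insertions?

Insert 601: h=8, slot 8 empty => index 8.
Insert 367: h=8, slot 8 occupied => index 9.
Insert 302: h=8, slots 8,9 occupied => index 12.
Insert 23: h=5, slot 5 empty => index 5.
Insert 29: h=8, slots 8,9,12 occupied => index 4.
Insert 133: h=8, slots 8,9,12,4 occupied => index 11.
Table: [., ., ., ., 29, 23, ., ., 601, 367, ., 133, 302]

9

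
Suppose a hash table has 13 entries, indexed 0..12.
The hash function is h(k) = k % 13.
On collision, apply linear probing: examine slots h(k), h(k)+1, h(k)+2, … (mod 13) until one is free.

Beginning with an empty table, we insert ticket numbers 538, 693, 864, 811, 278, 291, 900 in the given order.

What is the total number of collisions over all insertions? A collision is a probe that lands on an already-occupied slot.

9

538 hashes to 5; slot 5 is free => place at 5.
693 hashes to 4; slot 4 is free => place at 4.
864 hashes to 6; slot 6 is free => place at 6.
811 hashes to 5; 5,6 taken => place at 7.
278 hashes to 5; 5,6,7 taken => place at 8.
291 hashes to 5; 5,6,7,8 taken => place at 9.
900 hashes to 3; slot 3 is free => place at 3.
Table: [∅, ∅, ∅, 900, 693, 538, 864, 811, 278, 291, ∅, ∅, ∅]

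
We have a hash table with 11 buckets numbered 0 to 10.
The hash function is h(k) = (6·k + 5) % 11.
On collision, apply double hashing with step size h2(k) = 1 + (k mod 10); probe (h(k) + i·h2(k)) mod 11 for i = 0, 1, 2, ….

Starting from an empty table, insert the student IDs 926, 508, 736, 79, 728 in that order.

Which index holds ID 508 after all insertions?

4

926: h=6 → slot 6
508: h=6, h2=9, probe 6,4 → slot 4
736: h=10 → slot 10
79: h=6, h2=10, probe 6,5 → slot 5
728: h=6, h2=9, probe 6,4,2 → slot 2
Table: [-, -, 728, -, 508, 79, 926, -, -, -, 736]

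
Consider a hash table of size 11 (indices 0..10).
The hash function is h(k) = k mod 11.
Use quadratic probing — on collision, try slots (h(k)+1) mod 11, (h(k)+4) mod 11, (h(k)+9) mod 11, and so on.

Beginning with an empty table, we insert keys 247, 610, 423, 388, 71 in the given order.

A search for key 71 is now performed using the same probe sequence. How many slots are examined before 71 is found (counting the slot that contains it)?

247: h=5 => slot 5
610: h=5, probe 5,6 => slot 6
423: h=5, probe 5,6,9 => slot 9
388: h=3 => slot 3
71: h=5, probe 5,6,9,3,10 => slot 10
Table: [_, _, _, 388, _, 247, 610, _, _, 423, 71]
Lookup 71: h=5, probe 5,6,9,3,10 → found at 10.

5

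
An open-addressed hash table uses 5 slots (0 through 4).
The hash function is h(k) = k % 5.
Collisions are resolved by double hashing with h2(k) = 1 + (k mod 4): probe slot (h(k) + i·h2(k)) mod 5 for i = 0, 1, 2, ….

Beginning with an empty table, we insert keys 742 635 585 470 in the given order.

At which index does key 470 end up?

Insert 742: h=2, slot 2 empty -> index 2.
Insert 635: h=0, slot 0 empty -> index 0.
Insert 585: h=0, h2=2, slots 0,2 occupied -> index 4.
Insert 470: h=0, h2=3, slot 0 occupied -> index 3.
Table: [635, ∅, 742, 470, 585]

3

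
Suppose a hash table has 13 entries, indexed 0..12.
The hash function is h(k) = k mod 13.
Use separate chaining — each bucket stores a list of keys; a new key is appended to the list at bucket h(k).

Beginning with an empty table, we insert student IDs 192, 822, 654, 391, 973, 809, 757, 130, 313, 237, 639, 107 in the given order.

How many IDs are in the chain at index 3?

5

192 -> bucket 10
822 -> bucket 3
654 -> bucket 4
391 -> bucket 1
973 -> bucket 11
809 -> bucket 3 (collision)
757 -> bucket 3 (collision)
130 -> bucket 0
313 -> bucket 1 (collision)
237 -> bucket 3 (collision)
639 -> bucket 2
107 -> bucket 3 (collision)
Final buckets:
0: 130
1: 391 -> 313
2: 639
3: 822 -> 809 -> 757 -> 237 -> 107
4: 654
5: .
6: .
7: .
8: .
9: .
10: 192
11: 973
12: .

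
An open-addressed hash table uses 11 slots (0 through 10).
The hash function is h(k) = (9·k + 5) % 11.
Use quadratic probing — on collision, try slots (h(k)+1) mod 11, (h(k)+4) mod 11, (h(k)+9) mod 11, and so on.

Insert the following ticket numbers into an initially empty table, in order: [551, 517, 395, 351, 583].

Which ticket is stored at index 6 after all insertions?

583

551: h=3 -> slot 3
517: h=5 -> slot 5
395: h=7 -> slot 7
351: h=7, probe 7,8 -> slot 8
583: h=5, probe 5,6 -> slot 6
Table: [-, -, -, 551, -, 517, 583, 395, 351, -, -]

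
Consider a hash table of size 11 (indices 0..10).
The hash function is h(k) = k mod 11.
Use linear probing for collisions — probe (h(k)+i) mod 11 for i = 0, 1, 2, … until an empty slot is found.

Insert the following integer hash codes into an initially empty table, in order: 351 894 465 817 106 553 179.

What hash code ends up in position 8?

Insert 351: h=10, slot 10 empty -> index 10.
Insert 894: h=3, slot 3 empty -> index 3.
Insert 465: h=3, slot 3 occupied -> index 4.
Insert 817: h=3, slots 3,4 occupied -> index 5.
Insert 106: h=7, slot 7 empty -> index 7.
Insert 553: h=3, slots 3,4,5 occupied -> index 6.
Insert 179: h=3, slots 3,4,5,6,7 occupied -> index 8.
Table: [—, —, —, 894, 465, 817, 553, 106, 179, —, 351]

179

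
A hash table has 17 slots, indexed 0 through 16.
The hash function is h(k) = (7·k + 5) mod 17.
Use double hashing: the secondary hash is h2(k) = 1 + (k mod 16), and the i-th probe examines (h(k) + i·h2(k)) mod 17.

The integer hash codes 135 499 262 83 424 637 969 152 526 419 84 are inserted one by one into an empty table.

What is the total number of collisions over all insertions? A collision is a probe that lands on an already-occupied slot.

9

135 hashes to 15; slot 15 is free -> place at 15.
499 hashes to 13; slot 13 is free -> place at 13.
262 hashes to 3; slot 3 is free -> place at 3.
83 hashes to 8; slot 8 is free -> place at 8.
424 hashes to 15, h2=9; 15 taken -> place at 7.
637 hashes to 10; slot 10 is free -> place at 10.
969 hashes to 5; slot 5 is free -> place at 5.
152 hashes to 15, h2=9; 15,7 taken -> place at 16.
526 hashes to 15, h2=15; 15,13 taken -> place at 11.
419 hashes to 14; slot 14 is free -> place at 14.
84 hashes to 15, h2=5; 15,3,8,13 taken -> place at 1.
Table: [∅, 84, ∅, 262, ∅, 969, ∅, 424, 83, ∅, 637, 526, ∅, 499, 419, 135, 152]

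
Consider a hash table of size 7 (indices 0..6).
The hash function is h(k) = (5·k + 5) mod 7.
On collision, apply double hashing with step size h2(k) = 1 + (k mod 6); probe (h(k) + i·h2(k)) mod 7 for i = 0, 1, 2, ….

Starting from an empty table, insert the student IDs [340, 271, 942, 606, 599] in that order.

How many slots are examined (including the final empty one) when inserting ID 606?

340 hashes to 4; slot 4 is free => place at 4.
271 hashes to 2; slot 2 is free => place at 2.
942 hashes to 4, h2=1; 4 taken => place at 5.
606 hashes to 4, h2=1; 4,5 taken => place at 6.
599 hashes to 4, h2=6; 4 taken => place at 3.
Table: [∅, ∅, 271, 599, 340, 942, 606]

3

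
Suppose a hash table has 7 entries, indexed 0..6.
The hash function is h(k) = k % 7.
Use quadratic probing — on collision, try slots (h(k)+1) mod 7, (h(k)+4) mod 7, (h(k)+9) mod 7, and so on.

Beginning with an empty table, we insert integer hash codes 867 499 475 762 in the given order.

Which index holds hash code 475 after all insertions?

0

867 hashes to 6; slot 6 is free -> place at 6.
499 hashes to 2; slot 2 is free -> place at 2.
475 hashes to 6; 6 taken -> place at 0.
762 hashes to 6; 6,0 taken -> place at 3.
Table: [475, ., 499, 762, ., ., 867]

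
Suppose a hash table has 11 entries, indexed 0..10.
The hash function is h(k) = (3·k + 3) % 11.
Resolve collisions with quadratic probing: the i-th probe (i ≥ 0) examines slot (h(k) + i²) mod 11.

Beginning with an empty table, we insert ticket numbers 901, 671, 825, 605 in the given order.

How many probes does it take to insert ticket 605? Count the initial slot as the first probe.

901: h=0 → slot 0
671: h=3 → slot 3
825: h=3, probe 3,4 → slot 4
605: h=3, probe 3,4,7 → slot 7
Table: [901, _, _, 671, 825, _, _, 605, _, _, _]

3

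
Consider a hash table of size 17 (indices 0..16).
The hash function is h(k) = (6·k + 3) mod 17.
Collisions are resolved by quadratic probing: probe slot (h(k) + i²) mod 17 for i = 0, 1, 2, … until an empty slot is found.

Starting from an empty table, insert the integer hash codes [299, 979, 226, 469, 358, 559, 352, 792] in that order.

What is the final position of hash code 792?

11

Insert 299: h=12, slot 12 empty -> index 12.
Insert 979: h=12, slot 12 occupied -> index 13.
Insert 226: h=16, slot 16 empty -> index 16.
Insert 469: h=12, slots 12,13,16 occupied -> index 4.
Insert 358: h=9, slot 9 empty -> index 9.
Insert 559: h=8, slot 8 empty -> index 8.
Insert 352: h=7, slot 7 empty -> index 7.
Insert 792: h=12, slots 12,13,16,4 occupied -> index 11.
Table: [-, -, -, -, 469, -, -, 352, 559, 358, -, 792, 299, 979, -, -, 226]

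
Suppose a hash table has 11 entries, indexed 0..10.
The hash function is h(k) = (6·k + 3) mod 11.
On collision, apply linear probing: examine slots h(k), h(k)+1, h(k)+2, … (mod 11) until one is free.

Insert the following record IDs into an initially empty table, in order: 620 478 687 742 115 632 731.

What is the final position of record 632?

Insert 620: h=5, slot 5 empty → index 5.
Insert 478: h=0, slot 0 empty → index 0.
Insert 687: h=0, slot 0 occupied → index 1.
Insert 742: h=0, slots 0,1 occupied → index 2.
Insert 115: h=0, slots 0,1,2 occupied → index 3.
Insert 632: h=0, slots 0,1,2,3 occupied → index 4.
Insert 731: h=0, slots 0,1,2,3,4,5 occupied → index 6.
Table: [478, 687, 742, 115, 632, 620, 731, _, _, _, _]

4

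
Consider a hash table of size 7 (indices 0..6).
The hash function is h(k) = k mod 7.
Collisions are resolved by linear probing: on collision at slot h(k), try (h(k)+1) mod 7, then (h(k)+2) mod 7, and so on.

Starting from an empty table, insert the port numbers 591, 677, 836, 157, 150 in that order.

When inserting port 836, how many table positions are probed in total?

Insert 591: h=3, slot 3 empty → index 3.
Insert 677: h=5, slot 5 empty → index 5.
Insert 836: h=3, slot 3 occupied → index 4.
Insert 157: h=3, slots 3,4,5 occupied → index 6.
Insert 150: h=3, slots 3,4,5,6 occupied → index 0.
Table: [150, —, —, 591, 836, 677, 157]

2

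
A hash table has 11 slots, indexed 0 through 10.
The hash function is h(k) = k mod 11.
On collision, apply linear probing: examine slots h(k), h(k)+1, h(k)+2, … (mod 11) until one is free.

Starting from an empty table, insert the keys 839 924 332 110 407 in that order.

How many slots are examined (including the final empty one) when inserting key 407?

839: h=3 → slot 3
924: h=0 → slot 0
332: h=2 → slot 2
110: h=0, probe 0,1 → slot 1
407: h=0, probe 0,1,2,3,4 → slot 4
Table: [924, 110, 332, 839, 407, ∅, ∅, ∅, ∅, ∅, ∅]

5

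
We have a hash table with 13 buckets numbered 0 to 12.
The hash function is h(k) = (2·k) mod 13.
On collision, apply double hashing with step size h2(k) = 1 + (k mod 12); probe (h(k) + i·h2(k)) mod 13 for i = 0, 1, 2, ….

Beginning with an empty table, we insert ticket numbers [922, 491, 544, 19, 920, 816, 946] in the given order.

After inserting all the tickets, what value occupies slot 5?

922: h=11 -> slot 11
491: h=7 -> slot 7
544: h=9 -> slot 9
19: h=12 -> slot 12
920: h=7, h2=9, probe 7,3 -> slot 3
816: h=7, h2=1, probe 7,8 -> slot 8
946: h=7, h2=11, probe 7,5 -> slot 5
Table: [-, -, -, 920, -, 946, -, 491, 816, 544, -, 922, 19]

946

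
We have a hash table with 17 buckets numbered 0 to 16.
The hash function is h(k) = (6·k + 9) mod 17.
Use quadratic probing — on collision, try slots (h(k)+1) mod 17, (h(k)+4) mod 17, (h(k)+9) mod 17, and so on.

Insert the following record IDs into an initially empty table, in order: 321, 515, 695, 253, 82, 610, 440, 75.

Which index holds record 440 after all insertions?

13

Insert 321: h=14, slot 14 empty -> index 14.
Insert 515: h=5, slot 5 empty -> index 5.
Insert 695: h=14, slot 14 occupied -> index 15.
Insert 253: h=14, slots 14,15 occupied -> index 1.
Insert 82: h=8, slot 8 empty -> index 8.
Insert 610: h=14, slots 14,15,1 occupied -> index 6.
Insert 440: h=14, slots 14,15,1,6 occupied -> index 13.
Insert 75: h=0, slot 0 empty -> index 0.
Table: [75, 253, ∅, ∅, ∅, 515, 610, ∅, 82, ∅, ∅, ∅, ∅, 440, 321, 695, ∅]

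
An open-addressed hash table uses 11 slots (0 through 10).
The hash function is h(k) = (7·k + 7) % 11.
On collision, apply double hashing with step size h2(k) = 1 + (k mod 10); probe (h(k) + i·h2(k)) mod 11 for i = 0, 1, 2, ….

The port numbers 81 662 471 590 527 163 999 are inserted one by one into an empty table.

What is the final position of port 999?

3

81 hashes to 2; slot 2 is free → place at 2.
662 hashes to 10; slot 10 is free → place at 10.
471 hashes to 4; slot 4 is free → place at 4.
590 hashes to 1; slot 1 is free → place at 1.
527 hashes to 0; slot 0 is free → place at 0.
163 hashes to 4, h2=4; 4 taken → place at 8.
999 hashes to 4, h2=10; 4 taken → place at 3.
Table: [527, 590, 81, 999, 471, ., ., ., 163, ., 662]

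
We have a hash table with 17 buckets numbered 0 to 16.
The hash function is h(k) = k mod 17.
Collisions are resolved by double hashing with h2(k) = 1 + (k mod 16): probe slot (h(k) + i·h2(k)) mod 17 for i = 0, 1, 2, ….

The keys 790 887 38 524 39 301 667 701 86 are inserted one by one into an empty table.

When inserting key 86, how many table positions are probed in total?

3

Insert 790: h=8, slot 8 empty → index 8.
Insert 887: h=3, slot 3 empty → index 3.
Insert 38: h=4, slot 4 empty → index 4.
Insert 524: h=14, slot 14 empty → index 14.
Insert 39: h=5, slot 5 empty → index 5.
Insert 301: h=12, slot 12 empty → index 12.
Insert 667: h=4, h2=12, slot 4 occupied → index 16.
Insert 701: h=4, h2=14, slot 4 occupied → index 1.
Insert 86: h=1, h2=7, slots 1,8 occupied → index 15.
Table: [_, 701, _, 887, 38, 39, _, _, 790, _, _, _, 301, _, 524, 86, 667]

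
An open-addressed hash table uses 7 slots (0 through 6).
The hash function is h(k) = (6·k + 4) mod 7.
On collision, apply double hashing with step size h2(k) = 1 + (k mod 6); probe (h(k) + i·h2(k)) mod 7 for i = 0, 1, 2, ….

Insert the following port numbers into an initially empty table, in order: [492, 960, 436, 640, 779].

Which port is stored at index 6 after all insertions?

779

492 hashes to 2; slot 2 is free => place at 2.
960 hashes to 3; slot 3 is free => place at 3.
436 hashes to 2, h2=5; 2 taken => place at 0.
640 hashes to 1; slot 1 is free => place at 1.
779 hashes to 2, h2=6; 2,1,0 taken => place at 6.
Table: [436, 640, 492, 960, _, _, 779]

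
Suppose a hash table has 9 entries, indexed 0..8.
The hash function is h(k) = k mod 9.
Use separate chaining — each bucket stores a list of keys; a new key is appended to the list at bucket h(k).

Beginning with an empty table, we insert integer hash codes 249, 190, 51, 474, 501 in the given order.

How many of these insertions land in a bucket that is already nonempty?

Insert 249: h=6, bucket 6 empty → new chain.
Insert 190: h=1, bucket 1 empty → new chain.
Insert 51: h=6, bucket 6 nonempty → append to chain.
Insert 474: h=6, bucket 6 nonempty → append to chain.
Insert 501: h=6, bucket 6 nonempty → append to chain.
Final buckets:
0: —
1: 190
2: —
3: —
4: —
5: —
6: 249 -> 51 -> 474 -> 501
7: —
8: —

3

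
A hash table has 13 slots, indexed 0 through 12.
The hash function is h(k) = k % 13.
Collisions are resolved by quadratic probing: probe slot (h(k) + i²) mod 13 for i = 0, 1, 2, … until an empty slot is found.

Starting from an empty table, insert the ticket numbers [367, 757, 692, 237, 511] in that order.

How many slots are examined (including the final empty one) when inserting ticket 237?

Insert 367: h=3, slot 3 empty => index 3.
Insert 757: h=3, slot 3 occupied => index 4.
Insert 692: h=3, slots 3,4 occupied => index 7.
Insert 237: h=3, slots 3,4,7 occupied => index 12.
Insert 511: h=4, slot 4 occupied => index 5.
Table: [—, —, —, 367, 757, 511, —, 692, —, —, —, —, 237]

4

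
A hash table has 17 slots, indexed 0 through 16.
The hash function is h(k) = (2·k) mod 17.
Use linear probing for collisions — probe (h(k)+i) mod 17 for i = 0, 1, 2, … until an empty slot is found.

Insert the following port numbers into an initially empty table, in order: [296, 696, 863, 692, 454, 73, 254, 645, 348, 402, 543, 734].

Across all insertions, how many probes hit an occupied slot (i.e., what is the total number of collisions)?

296 hashes to 14; slot 14 is free -> place at 14.
696 hashes to 15; slot 15 is free -> place at 15.
863 hashes to 9; slot 9 is free -> place at 9.
692 hashes to 7; slot 7 is free -> place at 7.
454 hashes to 7; 7 taken -> place at 8.
73 hashes to 10; slot 10 is free -> place at 10.
254 hashes to 15; 15 taken -> place at 16.
645 hashes to 15; 15,16 taken -> place at 0.
348 hashes to 16; 16,0 taken -> place at 1.
402 hashes to 5; slot 5 is free -> place at 5.
543 hashes to 15; 15,16,0,1 taken -> place at 2.
734 hashes to 6; slot 6 is free -> place at 6.
Table: [645, 348, 543, —, —, 402, 734, 692, 454, 863, 73, —, —, —, 296, 696, 254]

10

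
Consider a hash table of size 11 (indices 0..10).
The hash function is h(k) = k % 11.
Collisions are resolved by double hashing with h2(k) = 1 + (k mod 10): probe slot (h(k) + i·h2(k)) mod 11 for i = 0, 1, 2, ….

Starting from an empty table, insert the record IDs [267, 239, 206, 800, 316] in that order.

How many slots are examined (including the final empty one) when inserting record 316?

3

267 hashes to 3; slot 3 is free -> place at 3.
239 hashes to 8; slot 8 is free -> place at 8.
206 hashes to 8, h2=7; 8 taken -> place at 4.
800 hashes to 8, h2=1; 8 taken -> place at 9.
316 hashes to 8, h2=7; 8,4 taken -> place at 0.
Table: [316, _, _, 267, 206, _, _, _, 239, 800, _]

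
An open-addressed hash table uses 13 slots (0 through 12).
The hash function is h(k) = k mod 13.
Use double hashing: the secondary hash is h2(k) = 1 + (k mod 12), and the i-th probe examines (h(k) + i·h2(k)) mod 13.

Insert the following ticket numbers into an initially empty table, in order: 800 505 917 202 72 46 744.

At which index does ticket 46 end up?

3

Insert 800: h=7, slot 7 empty → index 7.
Insert 505: h=11, slot 11 empty → index 11.
Insert 917: h=7, h2=6, slot 7 occupied → index 0.
Insert 202: h=7, h2=11, slot 7 occupied → index 5.
Insert 72: h=7, h2=1, slot 7 occupied → index 8.
Insert 46: h=7, h2=11, slots 7,5 occupied → index 3.
Insert 744: h=3, h2=1, slot 3 occupied → index 4.
Table: [917, —, —, 46, 744, 202, —, 800, 72, —, —, 505, —]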